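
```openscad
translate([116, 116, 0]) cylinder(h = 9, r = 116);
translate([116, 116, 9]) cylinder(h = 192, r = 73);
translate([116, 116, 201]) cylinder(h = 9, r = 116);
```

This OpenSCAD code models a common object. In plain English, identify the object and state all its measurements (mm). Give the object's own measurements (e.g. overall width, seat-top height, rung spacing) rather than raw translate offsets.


A spool: two coaxial disc flanges of radius 116 mm and thickness 9 mm, joined by a core cylinder of radius 73 mm and height 192 mm. The lower flange rests on z = 0 and the three cylinders share a vertical axis.


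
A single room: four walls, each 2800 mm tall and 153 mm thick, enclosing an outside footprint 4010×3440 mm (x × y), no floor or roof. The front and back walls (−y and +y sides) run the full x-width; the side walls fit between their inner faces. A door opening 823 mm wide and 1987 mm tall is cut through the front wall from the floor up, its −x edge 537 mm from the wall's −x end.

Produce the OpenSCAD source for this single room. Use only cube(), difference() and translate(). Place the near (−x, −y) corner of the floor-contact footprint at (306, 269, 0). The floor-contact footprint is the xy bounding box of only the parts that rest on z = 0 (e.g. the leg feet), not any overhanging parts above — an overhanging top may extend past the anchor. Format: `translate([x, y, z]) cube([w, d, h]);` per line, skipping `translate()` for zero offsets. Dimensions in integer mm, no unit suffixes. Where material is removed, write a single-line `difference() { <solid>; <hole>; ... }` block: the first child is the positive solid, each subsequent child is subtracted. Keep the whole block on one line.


difference() { translate([306, 269, 0]) cube([4010, 153, 2800]); translate([843, 269, 0]) cube([823, 153, 1987]); }
translate([306, 3556, 0]) cube([4010, 153, 2800]);
translate([306, 422, 0]) cube([153, 3134, 2800]);
translate([4163, 422, 0]) cube([153, 3134, 2800]);


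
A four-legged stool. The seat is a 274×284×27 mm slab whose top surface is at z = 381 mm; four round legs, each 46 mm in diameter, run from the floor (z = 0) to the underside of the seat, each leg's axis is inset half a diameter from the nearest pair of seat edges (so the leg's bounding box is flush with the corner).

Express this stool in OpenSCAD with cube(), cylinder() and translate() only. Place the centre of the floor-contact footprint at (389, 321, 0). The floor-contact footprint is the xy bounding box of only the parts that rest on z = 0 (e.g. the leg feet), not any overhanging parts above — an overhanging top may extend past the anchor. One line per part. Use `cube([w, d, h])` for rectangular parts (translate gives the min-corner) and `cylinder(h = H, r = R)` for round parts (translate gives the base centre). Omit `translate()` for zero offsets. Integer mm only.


translate([252, 179, 354]) cube([274, 284, 27]);
translate([275, 202, 0]) cylinder(h = 354, r = 23);
translate([503, 202, 0]) cylinder(h = 354, r = 23);
translate([275, 440, 0]) cylinder(h = 354, r = 23);
translate([503, 440, 0]) cylinder(h = 354, r = 23);


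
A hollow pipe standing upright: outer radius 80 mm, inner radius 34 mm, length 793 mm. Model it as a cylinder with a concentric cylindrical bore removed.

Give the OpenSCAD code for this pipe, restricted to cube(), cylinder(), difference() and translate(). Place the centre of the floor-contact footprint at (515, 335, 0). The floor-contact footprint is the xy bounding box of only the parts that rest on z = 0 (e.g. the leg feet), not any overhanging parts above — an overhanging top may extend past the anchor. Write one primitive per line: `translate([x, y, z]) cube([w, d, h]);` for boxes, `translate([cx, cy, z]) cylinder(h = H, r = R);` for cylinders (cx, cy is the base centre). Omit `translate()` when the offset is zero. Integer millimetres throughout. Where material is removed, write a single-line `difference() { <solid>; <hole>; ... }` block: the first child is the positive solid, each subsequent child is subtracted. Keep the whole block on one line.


difference() { translate([515, 335, 0]) cylinder(h = 793, r = 80); translate([515, 335, 0]) cylinder(h = 793, r = 34); }


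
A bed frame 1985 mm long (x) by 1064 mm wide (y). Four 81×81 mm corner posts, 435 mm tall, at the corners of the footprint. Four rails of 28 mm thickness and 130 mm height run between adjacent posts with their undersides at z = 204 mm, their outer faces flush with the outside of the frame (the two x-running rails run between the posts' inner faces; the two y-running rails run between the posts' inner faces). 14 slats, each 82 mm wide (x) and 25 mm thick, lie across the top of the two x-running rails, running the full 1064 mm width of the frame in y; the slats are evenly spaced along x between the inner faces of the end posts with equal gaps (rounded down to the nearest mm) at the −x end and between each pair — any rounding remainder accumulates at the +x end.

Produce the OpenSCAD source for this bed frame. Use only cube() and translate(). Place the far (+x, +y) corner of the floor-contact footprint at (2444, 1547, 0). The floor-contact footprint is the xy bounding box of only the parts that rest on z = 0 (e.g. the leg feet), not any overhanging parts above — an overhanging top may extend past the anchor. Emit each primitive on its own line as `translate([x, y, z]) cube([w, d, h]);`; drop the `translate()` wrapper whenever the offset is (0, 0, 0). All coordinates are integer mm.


translate([459, 483, 0]) cube([81, 81, 435]);
translate([459, 1466, 0]) cube([81, 81, 435]);
translate([2363, 483, 0]) cube([81, 81, 435]);
translate([2363, 1466, 0]) cube([81, 81, 435]);
translate([540, 483, 204]) cube([1823, 28, 130]);
translate([540, 1519, 204]) cube([1823, 28, 130]);
translate([459, 564, 204]) cube([28, 902, 130]);
translate([2416, 564, 204]) cube([28, 902, 130]);
translate([585, 483, 334]) cube([82, 1064, 25]);
translate([712, 483, 334]) cube([82, 1064, 25]);
translate([839, 483, 334]) cube([82, 1064, 25]);
translate([966, 483, 334]) cube([82, 1064, 25]);
translate([1093, 483, 334]) cube([82, 1064, 25]);
translate([1220, 483, 334]) cube([82, 1064, 25]);
translate([1347, 483, 334]) cube([82, 1064, 25]);
translate([1474, 483, 334]) cube([82, 1064, 25]);
translate([1601, 483, 334]) cube([82, 1064, 25]);
translate([1728, 483, 334]) cube([82, 1064, 25]);
translate([1855, 483, 334]) cube([82, 1064, 25]);
translate([1982, 483, 334]) cube([82, 1064, 25]);
translate([2109, 483, 334]) cube([82, 1064, 25]);
translate([2236, 483, 334]) cube([82, 1064, 25]);


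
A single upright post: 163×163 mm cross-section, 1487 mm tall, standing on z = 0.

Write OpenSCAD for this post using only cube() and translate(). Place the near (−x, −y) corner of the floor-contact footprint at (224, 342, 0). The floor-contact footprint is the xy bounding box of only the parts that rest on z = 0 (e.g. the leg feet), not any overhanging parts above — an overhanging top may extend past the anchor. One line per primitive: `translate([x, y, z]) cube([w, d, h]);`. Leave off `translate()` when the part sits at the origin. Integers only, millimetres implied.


translate([224, 342, 0]) cube([163, 163, 1487]);


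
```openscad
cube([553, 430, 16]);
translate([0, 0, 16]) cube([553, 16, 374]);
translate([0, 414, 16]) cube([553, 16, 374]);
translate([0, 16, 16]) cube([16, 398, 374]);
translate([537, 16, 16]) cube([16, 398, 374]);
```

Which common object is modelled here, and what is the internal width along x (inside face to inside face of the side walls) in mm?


An open box. The internal width is 521 mm.

A 553×430 base slab with four walls standing on it — an open box. The base is 553 mm wide and the walls are 16 mm thick, so the internal width is 553 − 2 × 16 = 521 mm.


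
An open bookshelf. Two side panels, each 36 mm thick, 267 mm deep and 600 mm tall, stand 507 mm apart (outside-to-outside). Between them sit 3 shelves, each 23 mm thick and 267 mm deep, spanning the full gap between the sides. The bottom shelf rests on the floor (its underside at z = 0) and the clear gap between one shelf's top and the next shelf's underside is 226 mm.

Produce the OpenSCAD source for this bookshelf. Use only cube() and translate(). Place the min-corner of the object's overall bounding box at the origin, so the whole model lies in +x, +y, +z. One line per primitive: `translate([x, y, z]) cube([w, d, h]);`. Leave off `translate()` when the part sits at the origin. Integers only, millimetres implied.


cube([36, 267, 600]);
translate([471, 0, 0]) cube([36, 267, 600]);
translate([36, 0, 0]) cube([435, 267, 23]);
translate([36, 0, 249]) cube([435, 267, 23]);
translate([36, 0, 498]) cube([435, 267, 23]);


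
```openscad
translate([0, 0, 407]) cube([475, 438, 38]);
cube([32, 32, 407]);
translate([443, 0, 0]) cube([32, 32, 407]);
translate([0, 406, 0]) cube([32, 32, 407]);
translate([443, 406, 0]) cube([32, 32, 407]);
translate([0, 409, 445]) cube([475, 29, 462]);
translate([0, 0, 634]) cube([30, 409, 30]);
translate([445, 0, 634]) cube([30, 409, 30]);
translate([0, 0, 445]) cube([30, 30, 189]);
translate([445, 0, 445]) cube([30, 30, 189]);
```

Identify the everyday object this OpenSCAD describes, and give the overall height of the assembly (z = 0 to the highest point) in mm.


A chair. The overall height is 907 mm.

A slab on four corner posts with a tall panel at the back — a chair. The seat slab sits at z = 407 with thickness 38, and the 462 mm backrest starts at the seat top, so the overall height is 407 + 38 + 462 = 907 mm.


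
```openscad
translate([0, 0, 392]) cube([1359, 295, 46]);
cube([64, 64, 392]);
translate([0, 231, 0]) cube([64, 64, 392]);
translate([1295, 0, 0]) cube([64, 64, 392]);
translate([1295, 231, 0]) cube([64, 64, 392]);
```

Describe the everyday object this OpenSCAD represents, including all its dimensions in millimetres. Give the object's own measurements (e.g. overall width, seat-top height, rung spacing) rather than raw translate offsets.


A bench: a 1359×295 mm seat slab, 46 mm thick, top at z = 438 mm, on four 64×64 mm square legs flush with the seat corners and standing on z = 0.


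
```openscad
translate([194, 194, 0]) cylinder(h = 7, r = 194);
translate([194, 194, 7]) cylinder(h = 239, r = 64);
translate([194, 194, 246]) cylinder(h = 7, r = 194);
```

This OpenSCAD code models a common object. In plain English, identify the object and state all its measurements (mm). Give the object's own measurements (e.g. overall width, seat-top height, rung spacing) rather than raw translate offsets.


A spool: two coaxial disc flanges of radius 194 mm and thickness 7 mm, joined by a core cylinder of radius 64 mm and height 239 mm. The lower flange rests on z = 0 and the three cylinders share a vertical axis.


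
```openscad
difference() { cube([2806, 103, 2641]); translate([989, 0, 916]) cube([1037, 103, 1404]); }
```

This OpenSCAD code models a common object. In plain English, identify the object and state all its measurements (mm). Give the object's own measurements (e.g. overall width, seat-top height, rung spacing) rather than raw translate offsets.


A wall 2806 mm long (x), 103 mm thick (y), 2641 mm tall, with a rectangular window opening cut through it. The opening is 1037 mm wide and 1404 mm tall; its sill is at z = 916 mm and its near (−x) edge is 989 mm from the wall's −x end. The opening passes through the full wall thickness.


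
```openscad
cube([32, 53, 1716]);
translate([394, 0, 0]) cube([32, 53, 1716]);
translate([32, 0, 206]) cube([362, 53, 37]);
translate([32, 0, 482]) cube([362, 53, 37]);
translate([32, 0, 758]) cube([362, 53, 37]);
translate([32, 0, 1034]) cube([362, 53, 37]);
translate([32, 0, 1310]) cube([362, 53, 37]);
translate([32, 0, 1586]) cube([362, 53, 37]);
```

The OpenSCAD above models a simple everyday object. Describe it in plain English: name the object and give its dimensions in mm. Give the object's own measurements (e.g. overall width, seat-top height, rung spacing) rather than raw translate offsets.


A straight ladder. Two 32×53 mm vertical rails, 1716 mm tall, stand 426 mm apart (outside-to-outside) with their front faces coplanar on the −y side. 6 rungs, each 53 mm deep and 37 mm tall, span between the inner faces of the rails, front faces flush with the rails. The lowest rung's underside is at z = 206 mm and rungs are spaced 276 mm apart (underside to underside).


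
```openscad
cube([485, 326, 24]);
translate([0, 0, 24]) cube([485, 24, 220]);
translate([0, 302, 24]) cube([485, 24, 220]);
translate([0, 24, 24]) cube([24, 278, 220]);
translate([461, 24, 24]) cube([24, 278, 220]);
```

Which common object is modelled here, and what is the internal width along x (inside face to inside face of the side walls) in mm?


An open box. The internal width is 437 mm.

A 485×326 base slab with four walls standing on it — an open box. The base is 485 mm wide and the walls are 24 mm thick, so the internal width is 485 − 2 × 24 = 437 mm.


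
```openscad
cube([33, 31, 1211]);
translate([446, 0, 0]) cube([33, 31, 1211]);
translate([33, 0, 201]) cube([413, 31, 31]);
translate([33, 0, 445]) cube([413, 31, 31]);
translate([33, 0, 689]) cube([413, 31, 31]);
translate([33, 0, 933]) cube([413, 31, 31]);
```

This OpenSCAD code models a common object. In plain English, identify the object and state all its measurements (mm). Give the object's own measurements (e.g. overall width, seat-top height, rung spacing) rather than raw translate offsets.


A straight ladder. Two 33×31 mm vertical rails, 1211 mm tall, stand 479 mm apart (outside-to-outside) with their front faces coplanar on the −y side. 4 rungs, each 31 mm deep and 31 mm tall, span between the inner faces of the rails, front faces flush with the rails. The lowest rung's underside is at z = 201 mm and rungs are spaced 244 mm apart (underside to underside).


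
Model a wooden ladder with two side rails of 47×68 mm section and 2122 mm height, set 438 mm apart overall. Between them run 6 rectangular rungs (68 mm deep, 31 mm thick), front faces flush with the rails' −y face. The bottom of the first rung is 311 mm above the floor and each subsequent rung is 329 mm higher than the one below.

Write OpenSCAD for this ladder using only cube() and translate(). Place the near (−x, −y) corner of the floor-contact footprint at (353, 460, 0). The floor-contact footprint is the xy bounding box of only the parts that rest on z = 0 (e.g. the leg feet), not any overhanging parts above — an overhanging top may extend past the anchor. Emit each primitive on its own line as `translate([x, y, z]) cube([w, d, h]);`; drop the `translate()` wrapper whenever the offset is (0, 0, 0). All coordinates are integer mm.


// rung span = 438 - 2*47 = 344
// rung[k] z = 311 + k*329
translate([353, 460, 0]) cube([47, 68, 2122]);
translate([744, 460, 0]) cube([47, 68, 2122]);
translate([400, 460, 311]) cube([344, 68, 31]);
translate([400, 460, 640]) cube([344, 68, 31]);
translate([400, 460, 969]) cube([344, 68, 31]);
translate([400, 460, 1298]) cube([344, 68, 31]);
translate([400, 460, 1627]) cube([344, 68, 31]);
translate([400, 460, 1956]) cube([344, 68, 31]);


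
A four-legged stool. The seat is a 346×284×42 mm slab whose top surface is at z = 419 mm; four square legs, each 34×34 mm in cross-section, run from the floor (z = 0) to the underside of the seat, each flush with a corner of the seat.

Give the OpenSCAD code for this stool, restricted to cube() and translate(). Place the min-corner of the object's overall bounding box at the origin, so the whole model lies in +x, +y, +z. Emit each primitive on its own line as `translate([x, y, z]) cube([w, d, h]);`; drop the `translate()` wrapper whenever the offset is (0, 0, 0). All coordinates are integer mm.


translate([0, 0, 377]) cube([346, 284, 42]);
cube([34, 34, 377]);
translate([312, 0, 0]) cube([34, 34, 377]);
translate([0, 250, 0]) cube([34, 34, 377]);
translate([312, 250, 0]) cube([34, 34, 377]);


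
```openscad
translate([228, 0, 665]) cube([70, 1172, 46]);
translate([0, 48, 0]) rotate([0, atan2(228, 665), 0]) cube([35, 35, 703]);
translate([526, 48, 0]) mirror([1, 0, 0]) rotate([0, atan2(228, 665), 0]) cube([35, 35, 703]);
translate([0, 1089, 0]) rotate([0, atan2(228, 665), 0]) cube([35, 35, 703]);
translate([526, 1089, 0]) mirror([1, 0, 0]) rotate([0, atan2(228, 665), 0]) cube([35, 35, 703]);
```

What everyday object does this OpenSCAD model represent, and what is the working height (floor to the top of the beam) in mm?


A sawhorse. The overall height is 711 mm.

A beam across two mirrored pairs of raked legs — a sawhorse. The beam's underside is at z = 665 (matching the legs' vertical rise in atan2(228, 665)) and the beam is 46 mm tall, so its top is at 665 + 46 = 711 mm. The raked legs top out at the beam's underside, so that is the highest point.


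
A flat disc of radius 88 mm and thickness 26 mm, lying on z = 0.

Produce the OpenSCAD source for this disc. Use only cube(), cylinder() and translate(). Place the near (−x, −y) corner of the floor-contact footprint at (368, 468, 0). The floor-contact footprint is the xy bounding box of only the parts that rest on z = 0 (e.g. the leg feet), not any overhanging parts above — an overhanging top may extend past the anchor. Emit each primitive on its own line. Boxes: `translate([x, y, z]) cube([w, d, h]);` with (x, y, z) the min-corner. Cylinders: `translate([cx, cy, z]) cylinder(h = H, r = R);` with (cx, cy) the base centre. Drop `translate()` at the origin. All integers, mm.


translate([456, 556, 0]) cylinder(h = 26, r = 88);


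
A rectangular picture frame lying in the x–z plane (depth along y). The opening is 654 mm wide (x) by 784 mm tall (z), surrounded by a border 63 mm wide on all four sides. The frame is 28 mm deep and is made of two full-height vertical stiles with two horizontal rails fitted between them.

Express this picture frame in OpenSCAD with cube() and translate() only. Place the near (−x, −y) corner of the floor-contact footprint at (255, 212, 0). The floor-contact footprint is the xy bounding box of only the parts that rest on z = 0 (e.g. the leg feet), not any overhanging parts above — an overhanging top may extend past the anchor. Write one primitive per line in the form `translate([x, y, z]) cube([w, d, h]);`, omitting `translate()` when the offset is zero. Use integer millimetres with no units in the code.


translate([255, 212, 0]) cube([63, 28, 910]);
translate([972, 212, 0]) cube([63, 28, 910]);
translate([318, 212, 0]) cube([654, 28, 63]);
translate([318, 212, 847]) cube([654, 28, 63]);


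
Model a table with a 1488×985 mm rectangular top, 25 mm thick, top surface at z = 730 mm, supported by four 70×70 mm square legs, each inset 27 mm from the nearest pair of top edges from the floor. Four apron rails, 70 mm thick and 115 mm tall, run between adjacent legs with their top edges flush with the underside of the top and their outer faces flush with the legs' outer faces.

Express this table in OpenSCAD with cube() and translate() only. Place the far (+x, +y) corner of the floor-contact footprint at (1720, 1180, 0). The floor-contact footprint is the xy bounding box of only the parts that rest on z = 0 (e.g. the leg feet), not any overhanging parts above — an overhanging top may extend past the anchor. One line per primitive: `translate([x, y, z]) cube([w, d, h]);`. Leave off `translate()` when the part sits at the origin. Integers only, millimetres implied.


translate([259, 222, 705]) cube([1488, 985, 25]);
translate([286, 249, 0]) cube([70, 70, 705]);
translate([1650, 249, 0]) cube([70, 70, 705]);
translate([286, 1110, 0]) cube([70, 70, 705]);
translate([1650, 1110, 0]) cube([70, 70, 705]);
translate([356, 249, 590]) cube([1294, 70, 115]);
translate([356, 1110, 590]) cube([1294, 70, 115]);
translate([286, 319, 590]) cube([70, 791, 115]);
translate([1650, 319, 590]) cube([70, 791, 115]);


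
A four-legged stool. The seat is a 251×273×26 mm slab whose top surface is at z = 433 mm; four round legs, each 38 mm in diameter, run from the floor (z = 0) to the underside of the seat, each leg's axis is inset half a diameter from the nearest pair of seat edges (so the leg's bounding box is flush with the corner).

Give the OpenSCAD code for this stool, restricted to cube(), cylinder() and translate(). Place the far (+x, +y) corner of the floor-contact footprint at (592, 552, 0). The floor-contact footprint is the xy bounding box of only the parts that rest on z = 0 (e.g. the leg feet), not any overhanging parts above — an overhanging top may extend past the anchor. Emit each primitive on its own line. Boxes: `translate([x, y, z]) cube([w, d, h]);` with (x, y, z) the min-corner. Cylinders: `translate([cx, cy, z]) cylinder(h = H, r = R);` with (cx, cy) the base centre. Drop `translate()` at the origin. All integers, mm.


translate([341, 279, 407]) cube([251, 273, 26]);
translate([360, 298, 0]) cylinder(h = 407, r = 19);
translate([573, 298, 0]) cylinder(h = 407, r = 19);
translate([360, 533, 0]) cylinder(h = 407, r = 19);
translate([573, 533, 0]) cylinder(h = 407, r = 19);


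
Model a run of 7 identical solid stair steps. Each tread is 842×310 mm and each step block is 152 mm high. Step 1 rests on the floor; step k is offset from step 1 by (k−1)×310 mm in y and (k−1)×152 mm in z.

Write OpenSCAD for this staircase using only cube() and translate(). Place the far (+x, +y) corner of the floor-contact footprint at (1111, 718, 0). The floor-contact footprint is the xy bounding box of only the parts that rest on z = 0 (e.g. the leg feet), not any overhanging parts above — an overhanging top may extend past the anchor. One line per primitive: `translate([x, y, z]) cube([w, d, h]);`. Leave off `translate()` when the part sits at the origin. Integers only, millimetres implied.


translate([269, 408, 0]) cube([842, 310, 152]);
translate([269, 718, 152]) cube([842, 310, 152]);
translate([269, 1028, 304]) cube([842, 310, 152]);
translate([269, 1338, 456]) cube([842, 310, 152]);
translate([269, 1648, 608]) cube([842, 310, 152]);
translate([269, 1958, 760]) cube([842, 310, 152]);
translate([269, 2268, 912]) cube([842, 310, 152]);


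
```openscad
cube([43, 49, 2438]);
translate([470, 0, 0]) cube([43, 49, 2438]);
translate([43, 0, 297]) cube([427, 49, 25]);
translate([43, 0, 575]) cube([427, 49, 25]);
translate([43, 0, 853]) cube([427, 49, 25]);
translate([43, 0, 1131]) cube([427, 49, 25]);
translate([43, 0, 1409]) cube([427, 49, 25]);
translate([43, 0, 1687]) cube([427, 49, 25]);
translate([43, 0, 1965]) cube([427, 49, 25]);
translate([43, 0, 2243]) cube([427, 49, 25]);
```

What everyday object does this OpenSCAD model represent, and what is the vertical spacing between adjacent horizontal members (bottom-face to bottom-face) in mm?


A ladder. The rung spacing is 278 mm.

Two tall 43×49 posts with 8 short bars between them — a ladder. Adjacent rungs sit at z = 297 and z = 575, so the spacing is 575 − 297 = 278 mm.


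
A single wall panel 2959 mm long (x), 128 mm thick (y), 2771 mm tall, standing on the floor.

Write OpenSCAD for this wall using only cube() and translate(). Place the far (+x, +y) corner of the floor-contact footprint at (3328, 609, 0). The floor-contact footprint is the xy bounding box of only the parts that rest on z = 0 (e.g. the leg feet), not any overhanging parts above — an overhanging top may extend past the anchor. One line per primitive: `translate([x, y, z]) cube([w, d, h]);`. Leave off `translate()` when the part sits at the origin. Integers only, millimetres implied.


translate([369, 481, 0]) cube([2959, 128, 2771]);


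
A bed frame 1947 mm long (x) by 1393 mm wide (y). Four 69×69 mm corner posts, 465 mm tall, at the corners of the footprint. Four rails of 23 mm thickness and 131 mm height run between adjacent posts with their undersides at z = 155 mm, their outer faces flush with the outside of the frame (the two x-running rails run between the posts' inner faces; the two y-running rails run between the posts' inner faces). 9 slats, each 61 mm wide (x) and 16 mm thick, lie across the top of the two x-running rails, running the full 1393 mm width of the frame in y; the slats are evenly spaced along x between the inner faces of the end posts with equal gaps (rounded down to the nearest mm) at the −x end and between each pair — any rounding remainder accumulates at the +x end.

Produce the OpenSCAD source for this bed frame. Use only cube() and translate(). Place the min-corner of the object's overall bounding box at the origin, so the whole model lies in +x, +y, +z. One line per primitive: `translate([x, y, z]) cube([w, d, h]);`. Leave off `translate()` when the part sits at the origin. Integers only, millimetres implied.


cube([69, 69, 465]);
translate([0, 1324, 0]) cube([69, 69, 465]);
translate([1878, 0, 0]) cube([69, 69, 465]);
translate([1878, 1324, 0]) cube([69, 69, 465]);
translate([69, 0, 155]) cube([1809, 23, 131]);
translate([69, 1370, 155]) cube([1809, 23, 131]);
translate([0, 69, 155]) cube([23, 1255, 131]);
translate([1924, 69, 155]) cube([23, 1255, 131]);
translate([195, 0, 286]) cube([61, 1393, 16]);
translate([382, 0, 286]) cube([61, 1393, 16]);
translate([569, 0, 286]) cube([61, 1393, 16]);
translate([756, 0, 286]) cube([61, 1393, 16]);
translate([943, 0, 286]) cube([61, 1393, 16]);
translate([1130, 0, 286]) cube([61, 1393, 16]);
translate([1317, 0, 286]) cube([61, 1393, 16]);
translate([1504, 0, 286]) cube([61, 1393, 16]);
translate([1691, 0, 286]) cube([61, 1393, 16]);


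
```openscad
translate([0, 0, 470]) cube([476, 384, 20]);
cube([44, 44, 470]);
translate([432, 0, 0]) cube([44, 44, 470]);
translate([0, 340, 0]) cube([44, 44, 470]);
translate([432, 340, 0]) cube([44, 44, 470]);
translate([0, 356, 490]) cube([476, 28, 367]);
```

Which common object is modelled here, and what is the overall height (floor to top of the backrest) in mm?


A chair. The overall height is 857 mm.

A slab on four corner posts with a tall panel at the back — a chair. The seat slab sits at z = 470 with thickness 20, and the 367 mm backrest starts at the seat top, so the overall height is 470 + 20 + 367 = 857 mm.


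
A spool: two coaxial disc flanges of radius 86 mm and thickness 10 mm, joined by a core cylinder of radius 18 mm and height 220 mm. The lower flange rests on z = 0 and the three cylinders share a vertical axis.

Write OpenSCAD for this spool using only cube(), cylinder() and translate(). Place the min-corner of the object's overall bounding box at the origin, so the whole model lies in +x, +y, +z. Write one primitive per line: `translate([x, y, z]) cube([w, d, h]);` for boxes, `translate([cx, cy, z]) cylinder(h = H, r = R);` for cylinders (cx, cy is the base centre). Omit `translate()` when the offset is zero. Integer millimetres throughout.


translate([86, 86, 0]) cylinder(h = 10, r = 86);
translate([86, 86, 10]) cylinder(h = 220, r = 18);
translate([86, 86, 230]) cylinder(h = 10, r = 86);


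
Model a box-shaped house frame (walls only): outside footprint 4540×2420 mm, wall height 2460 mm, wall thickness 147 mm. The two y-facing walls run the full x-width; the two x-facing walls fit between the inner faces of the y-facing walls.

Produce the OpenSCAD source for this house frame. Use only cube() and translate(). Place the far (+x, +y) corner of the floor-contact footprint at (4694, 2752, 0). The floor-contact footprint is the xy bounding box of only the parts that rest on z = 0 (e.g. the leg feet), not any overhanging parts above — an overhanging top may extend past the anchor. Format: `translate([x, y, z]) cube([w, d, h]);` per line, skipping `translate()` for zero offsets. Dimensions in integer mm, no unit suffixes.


translate([154, 332, 0]) cube([4540, 147, 2460]);
translate([154, 2605, 0]) cube([4540, 147, 2460]);
translate([154, 479, 0]) cube([147, 2126, 2460]);
translate([4547, 479, 0]) cube([147, 2126, 2460]);


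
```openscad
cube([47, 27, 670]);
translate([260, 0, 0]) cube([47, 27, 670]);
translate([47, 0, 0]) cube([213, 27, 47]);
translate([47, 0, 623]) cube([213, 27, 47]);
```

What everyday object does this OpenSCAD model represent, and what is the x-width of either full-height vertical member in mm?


A picture frame. The border width is 47 mm.

Four thin pieces enclosing a rectangular opening — a picture frame. The two full-height stiles are 670 mm tall; the top rail sits at z = 623 and is 47 mm tall, so the border above the opening is 670 − 623 = 47 mm, matching the stile x-width.


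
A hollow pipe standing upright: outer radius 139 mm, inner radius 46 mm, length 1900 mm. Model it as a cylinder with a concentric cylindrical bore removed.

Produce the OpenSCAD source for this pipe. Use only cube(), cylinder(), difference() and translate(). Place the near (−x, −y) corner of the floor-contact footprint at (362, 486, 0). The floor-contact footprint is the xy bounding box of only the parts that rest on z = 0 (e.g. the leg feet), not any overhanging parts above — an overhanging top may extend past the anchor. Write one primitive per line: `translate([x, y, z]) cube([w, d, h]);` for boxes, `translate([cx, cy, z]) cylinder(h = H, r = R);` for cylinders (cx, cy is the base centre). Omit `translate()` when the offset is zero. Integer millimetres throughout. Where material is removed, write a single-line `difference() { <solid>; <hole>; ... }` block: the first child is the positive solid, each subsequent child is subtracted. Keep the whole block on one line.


difference() { translate([501, 625, 0]) cylinder(h = 1900, r = 139); translate([501, 625, 0]) cylinder(h = 1900, r = 46); }


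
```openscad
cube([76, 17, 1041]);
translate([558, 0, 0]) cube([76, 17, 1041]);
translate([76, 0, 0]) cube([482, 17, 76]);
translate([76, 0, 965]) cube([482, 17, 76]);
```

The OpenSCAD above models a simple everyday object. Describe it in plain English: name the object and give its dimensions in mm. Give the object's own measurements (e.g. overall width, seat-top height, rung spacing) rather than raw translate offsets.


A rectangular picture frame lying in the x–z plane (depth along y). The opening is 482 mm wide (x) by 889 mm tall (z), surrounded by a border 76 mm wide on all four sides. The frame is 17 mm deep and is made of two full-height vertical stiles with two horizontal rails fitted between them.


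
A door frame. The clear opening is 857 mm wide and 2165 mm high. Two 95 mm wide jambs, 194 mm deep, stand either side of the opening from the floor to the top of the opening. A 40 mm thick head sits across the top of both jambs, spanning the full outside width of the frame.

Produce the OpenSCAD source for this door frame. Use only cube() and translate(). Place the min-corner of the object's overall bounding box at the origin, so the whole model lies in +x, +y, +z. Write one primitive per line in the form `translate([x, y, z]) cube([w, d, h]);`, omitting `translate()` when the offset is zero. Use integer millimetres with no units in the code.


cube([95, 194, 2165]);
translate([952, 0, 0]) cube([95, 194, 2165]);
translate([0, 0, 2165]) cube([1047, 194, 40]);


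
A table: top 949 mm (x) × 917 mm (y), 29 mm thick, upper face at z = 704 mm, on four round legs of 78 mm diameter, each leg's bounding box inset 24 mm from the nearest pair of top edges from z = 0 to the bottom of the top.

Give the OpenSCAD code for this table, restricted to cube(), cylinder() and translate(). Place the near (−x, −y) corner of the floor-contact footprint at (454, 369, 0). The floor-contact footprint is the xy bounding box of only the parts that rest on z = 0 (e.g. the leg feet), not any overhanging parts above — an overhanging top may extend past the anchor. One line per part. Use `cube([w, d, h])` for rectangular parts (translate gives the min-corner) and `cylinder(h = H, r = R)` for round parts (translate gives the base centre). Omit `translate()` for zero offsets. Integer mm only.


// leg_h = 704 - 29 = 675
translate([430, 345, 675]) cube([949, 917, 29]);
translate([493, 408, 0]) cylinder(h = 675, r = 39);
translate([1316, 408, 0]) cylinder(h = 675, r = 39);
translate([493, 1199, 0]) cylinder(h = 675, r = 39);
translate([1316, 1199, 0]) cylinder(h = 675, r = 39);


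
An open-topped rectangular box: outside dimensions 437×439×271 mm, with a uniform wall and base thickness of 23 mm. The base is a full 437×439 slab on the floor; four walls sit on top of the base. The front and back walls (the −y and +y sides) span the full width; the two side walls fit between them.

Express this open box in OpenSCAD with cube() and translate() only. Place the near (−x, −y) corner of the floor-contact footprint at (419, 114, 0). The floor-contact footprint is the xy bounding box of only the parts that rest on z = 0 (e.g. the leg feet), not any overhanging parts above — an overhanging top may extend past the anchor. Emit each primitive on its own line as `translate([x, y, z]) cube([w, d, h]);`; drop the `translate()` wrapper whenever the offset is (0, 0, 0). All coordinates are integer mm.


translate([419, 114, 0]) cube([437, 439, 23]);
translate([419, 114, 23]) cube([437, 23, 248]);
translate([419, 530, 23]) cube([437, 23, 248]);
translate([419, 137, 23]) cube([23, 393, 248]);
translate([833, 137, 23]) cube([23, 393, 248]);


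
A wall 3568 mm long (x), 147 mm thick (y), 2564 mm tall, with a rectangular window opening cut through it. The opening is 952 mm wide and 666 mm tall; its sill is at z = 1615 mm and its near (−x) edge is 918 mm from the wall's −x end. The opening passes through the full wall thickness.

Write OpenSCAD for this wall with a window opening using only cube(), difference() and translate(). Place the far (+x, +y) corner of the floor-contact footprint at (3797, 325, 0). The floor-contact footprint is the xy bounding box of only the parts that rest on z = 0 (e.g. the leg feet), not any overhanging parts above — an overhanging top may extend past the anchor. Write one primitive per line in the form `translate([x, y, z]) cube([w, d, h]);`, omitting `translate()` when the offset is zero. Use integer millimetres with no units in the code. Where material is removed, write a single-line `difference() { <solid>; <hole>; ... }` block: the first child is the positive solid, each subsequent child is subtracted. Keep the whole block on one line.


difference() { translate([229, 178, 0]) cube([3568, 147, 2564]); translate([1147, 178, 1615]) cube([952, 147, 666]); }


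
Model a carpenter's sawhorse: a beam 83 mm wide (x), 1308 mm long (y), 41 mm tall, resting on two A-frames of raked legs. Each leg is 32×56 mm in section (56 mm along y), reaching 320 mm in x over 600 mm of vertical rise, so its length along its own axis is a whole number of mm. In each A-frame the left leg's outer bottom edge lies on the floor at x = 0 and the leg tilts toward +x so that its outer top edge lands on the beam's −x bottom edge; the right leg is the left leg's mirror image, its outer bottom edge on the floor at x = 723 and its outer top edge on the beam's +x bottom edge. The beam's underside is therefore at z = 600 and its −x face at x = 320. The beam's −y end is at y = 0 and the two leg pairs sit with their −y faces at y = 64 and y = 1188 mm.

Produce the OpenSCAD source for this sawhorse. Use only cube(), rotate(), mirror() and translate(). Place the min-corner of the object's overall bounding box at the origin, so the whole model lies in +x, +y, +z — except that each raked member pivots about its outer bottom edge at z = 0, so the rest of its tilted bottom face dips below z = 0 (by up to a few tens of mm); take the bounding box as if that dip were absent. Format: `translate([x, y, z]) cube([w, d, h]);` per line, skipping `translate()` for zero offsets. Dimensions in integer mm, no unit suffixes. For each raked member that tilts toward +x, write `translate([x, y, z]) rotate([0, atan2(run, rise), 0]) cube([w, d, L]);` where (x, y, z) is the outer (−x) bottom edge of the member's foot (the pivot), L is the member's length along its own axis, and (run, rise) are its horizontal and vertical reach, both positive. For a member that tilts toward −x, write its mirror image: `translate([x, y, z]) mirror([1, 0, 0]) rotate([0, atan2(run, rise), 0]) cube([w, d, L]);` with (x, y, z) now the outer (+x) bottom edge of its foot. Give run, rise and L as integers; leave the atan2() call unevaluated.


translate([320, 0, 600]) cube([83, 1308, 41]);
translate([0, 64, 0]) rotate([0, atan2(320, 600), 0]) cube([32, 56, 680]);
translate([723, 64, 0]) mirror([1, 0, 0]) rotate([0, atan2(320, 600), 0]) cube([32, 56, 680]);
translate([0, 1188, 0]) rotate([0, atan2(320, 600), 0]) cube([32, 56, 680]);
translate([723, 1188, 0]) mirror([1, 0, 0]) rotate([0, atan2(320, 600), 0]) cube([32, 56, 680]);


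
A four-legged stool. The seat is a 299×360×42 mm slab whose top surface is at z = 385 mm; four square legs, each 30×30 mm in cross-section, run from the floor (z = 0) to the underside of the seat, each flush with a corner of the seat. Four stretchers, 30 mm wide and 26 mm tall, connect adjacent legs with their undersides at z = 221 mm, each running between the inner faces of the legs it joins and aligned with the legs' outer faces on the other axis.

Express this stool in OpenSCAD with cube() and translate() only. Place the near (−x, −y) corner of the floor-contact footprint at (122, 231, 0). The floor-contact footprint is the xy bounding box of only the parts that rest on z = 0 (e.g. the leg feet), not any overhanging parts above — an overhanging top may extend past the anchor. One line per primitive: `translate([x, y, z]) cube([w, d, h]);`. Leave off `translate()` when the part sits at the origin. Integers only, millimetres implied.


// leg_h = 385 - 42 = 343
// stretcher span = 299 - 2*30 = 239
translate([122, 231, 343]) cube([299, 360, 42]);
translate([122, 231, 0]) cube([30, 30, 343]);
translate([391, 231, 0]) cube([30, 30, 343]);
translate([122, 561, 0]) cube([30, 30, 343]);
translate([391, 561, 0]) cube([30, 30, 343]);
translate([152, 231, 221]) cube([239, 30, 26]);
translate([152, 561, 221]) cube([239, 30, 26]);
translate([122, 261, 221]) cube([30, 300, 26]);
translate([391, 261, 221]) cube([30, 300, 26]);


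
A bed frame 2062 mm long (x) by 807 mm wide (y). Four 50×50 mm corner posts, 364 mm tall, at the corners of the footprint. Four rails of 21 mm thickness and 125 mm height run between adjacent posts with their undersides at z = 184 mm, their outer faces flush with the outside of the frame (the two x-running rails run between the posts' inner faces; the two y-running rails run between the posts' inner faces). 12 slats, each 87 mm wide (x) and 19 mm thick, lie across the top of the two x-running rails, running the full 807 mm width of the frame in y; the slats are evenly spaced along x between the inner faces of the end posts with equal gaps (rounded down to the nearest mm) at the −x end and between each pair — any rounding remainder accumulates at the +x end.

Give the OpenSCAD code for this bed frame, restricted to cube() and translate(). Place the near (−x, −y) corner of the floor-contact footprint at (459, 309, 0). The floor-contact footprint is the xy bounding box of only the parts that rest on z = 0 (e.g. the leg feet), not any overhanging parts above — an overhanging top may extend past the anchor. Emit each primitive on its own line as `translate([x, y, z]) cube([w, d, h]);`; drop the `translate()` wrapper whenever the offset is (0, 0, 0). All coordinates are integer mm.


// slat z = rail_z + rail_h = 184 + 125 = 309
// slat gap = ⌊(1962 − 12·87) / 13⌋ = 70
translate([459, 309, 0]) cube([50, 50, 364]);
translate([459, 1066, 0]) cube([50, 50, 364]);
translate([2471, 309, 0]) cube([50, 50, 364]);
translate([2471, 1066, 0]) cube([50, 50, 364]);
translate([509, 309, 184]) cube([1962, 21, 125]);
translate([509, 1095, 184]) cube([1962, 21, 125]);
translate([459, 359, 184]) cube([21, 707, 125]);
translate([2500, 359, 184]) cube([21, 707, 125]);
translate([579, 309, 309]) cube([87, 807, 19]);
translate([736, 309, 309]) cube([87, 807, 19]);
translate([893, 309, 309]) cube([87, 807, 19]);
translate([1050, 309, 309]) cube([87, 807, 19]);
translate([1207, 309, 309]) cube([87, 807, 19]);
translate([1364, 309, 309]) cube([87, 807, 19]);
translate([1521, 309, 309]) cube([87, 807, 19]);
translate([1678, 309, 309]) cube([87, 807, 19]);
translate([1835, 309, 309]) cube([87, 807, 19]);
translate([1992, 309, 309]) cube([87, 807, 19]);
translate([2149, 309, 309]) cube([87, 807, 19]);
translate([2306, 309, 309]) cube([87, 807, 19]);
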